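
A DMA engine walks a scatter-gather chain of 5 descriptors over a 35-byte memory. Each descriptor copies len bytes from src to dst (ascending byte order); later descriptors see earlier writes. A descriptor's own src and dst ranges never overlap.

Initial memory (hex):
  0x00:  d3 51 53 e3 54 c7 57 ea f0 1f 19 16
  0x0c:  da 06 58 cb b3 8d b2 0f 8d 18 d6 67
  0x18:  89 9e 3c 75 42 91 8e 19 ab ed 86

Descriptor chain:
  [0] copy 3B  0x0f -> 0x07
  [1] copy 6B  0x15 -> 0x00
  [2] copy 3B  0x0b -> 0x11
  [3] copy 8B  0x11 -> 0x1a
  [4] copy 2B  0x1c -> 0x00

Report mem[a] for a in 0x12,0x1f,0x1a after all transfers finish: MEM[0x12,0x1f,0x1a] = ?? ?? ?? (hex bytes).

MEM[0x12,0x1f,0x1a] = da d6 16

[0] 0x0f->0x07 len=3 : cb b3 8d
[1] 0x15->0x00 len=6 : 18 d6 67 89 9e 3c
[2] 0x0b->0x11 len=3 : 16 da 06
[3] 0x11->0x1a len=8 : 16 da 06 8d 18 d6 67 89
[4] 0x1c->0x00 len=2 : 06 8d
query mem[0x12]=0xda, mem[0x1f]=0xd6, mem[0x1a]=0x16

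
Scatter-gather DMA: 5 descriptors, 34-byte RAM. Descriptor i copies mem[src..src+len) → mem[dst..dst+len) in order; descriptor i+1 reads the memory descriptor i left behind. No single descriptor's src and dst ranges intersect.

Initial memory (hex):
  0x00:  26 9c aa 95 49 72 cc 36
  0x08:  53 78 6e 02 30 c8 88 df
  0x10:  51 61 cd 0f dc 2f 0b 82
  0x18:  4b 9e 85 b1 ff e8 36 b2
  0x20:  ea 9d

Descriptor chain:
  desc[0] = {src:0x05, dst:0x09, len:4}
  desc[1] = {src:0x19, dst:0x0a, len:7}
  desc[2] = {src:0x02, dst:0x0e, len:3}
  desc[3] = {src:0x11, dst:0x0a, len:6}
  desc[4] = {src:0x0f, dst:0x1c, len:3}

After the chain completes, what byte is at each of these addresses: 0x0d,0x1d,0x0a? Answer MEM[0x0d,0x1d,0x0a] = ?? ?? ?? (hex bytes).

  after D0: wrote 4B at 0x09 = 72cc3653
  after D1: wrote 7B at 0x0a = 9e85b1ffe836b2
  after D2: wrote 3B at 0x0e = aa9549
  after D3: wrote 6B at 0x0a = 61cd0fdc2f0b
  after D4: wrote 3B at 0x1c = 0b4961
query mem[0x0d]=0xdc, mem[0x1d]=0x49, mem[0x0a]=0x61

MEM[0x0d,0x1d,0x0a] = dc 49 61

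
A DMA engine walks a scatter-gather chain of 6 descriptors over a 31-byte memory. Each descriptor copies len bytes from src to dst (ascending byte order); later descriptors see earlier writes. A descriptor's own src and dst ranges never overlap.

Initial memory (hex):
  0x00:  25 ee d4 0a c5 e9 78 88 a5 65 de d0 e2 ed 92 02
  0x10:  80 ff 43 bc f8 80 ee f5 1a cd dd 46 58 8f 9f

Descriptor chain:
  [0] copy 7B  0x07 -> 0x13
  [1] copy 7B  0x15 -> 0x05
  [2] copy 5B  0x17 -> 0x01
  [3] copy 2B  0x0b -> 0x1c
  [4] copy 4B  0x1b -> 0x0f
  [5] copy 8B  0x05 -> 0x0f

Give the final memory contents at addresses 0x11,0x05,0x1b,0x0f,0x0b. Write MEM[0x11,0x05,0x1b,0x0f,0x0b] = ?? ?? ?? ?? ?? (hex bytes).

MEM[0x11,0x05,0x1b,0x0f,0x0b] = d0 46 46 46 46

  after D0: wrote 7B at 0x13 = 88a565ded0e2ed
  after D1: wrote 7B at 0x05 = 65ded0e2eddd46
  after D2: wrote 5B at 0x01 = d0e2eddd46
  after D3: wrote 2B at 0x1c = 46e2
  after D4: wrote 4B at 0x0f = 4646e29f
  after D5: wrote 8B at 0x0f = 46ded0e2eddd46e2
query mem[0x11]=0xd0, mem[0x05]=0x46, mem[0x1b]=0x46, mem[0x0f]=0x46, mem[0x0b]=0x46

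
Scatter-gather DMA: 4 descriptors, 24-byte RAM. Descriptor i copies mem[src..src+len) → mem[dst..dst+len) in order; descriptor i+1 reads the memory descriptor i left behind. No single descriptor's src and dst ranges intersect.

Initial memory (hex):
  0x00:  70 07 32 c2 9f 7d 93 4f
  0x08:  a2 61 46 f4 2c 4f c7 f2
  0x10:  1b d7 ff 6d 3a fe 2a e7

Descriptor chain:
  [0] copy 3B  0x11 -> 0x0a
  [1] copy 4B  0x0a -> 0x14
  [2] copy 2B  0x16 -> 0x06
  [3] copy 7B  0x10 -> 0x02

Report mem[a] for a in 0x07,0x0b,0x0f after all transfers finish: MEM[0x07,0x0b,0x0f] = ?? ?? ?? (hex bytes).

MEM[0x07,0x0b,0x0f] = ff ff f2

[0] 0x11->0x0a len=3 : d7 ff 6d
[1] 0x0a->0x14 len=4 : d7 ff 6d 4f
[2] 0x16->0x06 len=2 : 6d 4f
[3] 0x10->0x02 len=7 : 1b d7 ff 6d d7 ff 6d
query mem[0x07]=0xff, mem[0x0b]=0xff, mem[0x0f]=0xf2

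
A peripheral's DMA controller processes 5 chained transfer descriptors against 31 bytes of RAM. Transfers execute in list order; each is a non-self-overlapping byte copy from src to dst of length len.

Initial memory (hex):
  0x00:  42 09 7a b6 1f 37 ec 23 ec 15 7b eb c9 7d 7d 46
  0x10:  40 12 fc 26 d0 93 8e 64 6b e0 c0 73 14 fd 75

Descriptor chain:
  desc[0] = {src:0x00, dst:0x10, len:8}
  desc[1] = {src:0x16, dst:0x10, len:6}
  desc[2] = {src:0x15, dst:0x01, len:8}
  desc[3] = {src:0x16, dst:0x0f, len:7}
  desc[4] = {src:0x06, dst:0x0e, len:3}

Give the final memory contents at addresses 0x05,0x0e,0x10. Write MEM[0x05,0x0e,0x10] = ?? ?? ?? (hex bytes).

MEM[0x05,0x0e,0x10] = e0 c0 14

  after D0: wrote 8B at 0x10 = 42097ab61f37ec23
  after D1: wrote 6B at 0x10 = ec236be0c073
  after D2: wrote 8B at 0x01 = 73ec236be0c07314
  after D3: wrote 7B at 0x0f = ec236be0c07314
  after D4: wrote 3B at 0x0e = c07314
query mem[0x05]=0xe0, mem[0x0e]=0xc0, mem[0x10]=0x14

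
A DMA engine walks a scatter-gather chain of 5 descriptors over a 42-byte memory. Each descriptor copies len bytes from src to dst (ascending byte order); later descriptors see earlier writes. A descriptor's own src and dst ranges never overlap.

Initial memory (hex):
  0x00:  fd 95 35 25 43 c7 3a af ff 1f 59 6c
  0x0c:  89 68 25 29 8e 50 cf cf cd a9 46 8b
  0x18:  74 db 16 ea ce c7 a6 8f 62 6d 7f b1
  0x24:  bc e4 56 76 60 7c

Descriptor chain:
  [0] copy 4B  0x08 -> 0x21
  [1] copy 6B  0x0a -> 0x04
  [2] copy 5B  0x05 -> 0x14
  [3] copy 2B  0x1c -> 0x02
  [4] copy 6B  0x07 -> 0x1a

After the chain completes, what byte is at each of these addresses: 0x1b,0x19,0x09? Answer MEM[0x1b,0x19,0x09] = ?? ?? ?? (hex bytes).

MEM[0x1b,0x19,0x09] = 25 db 29

D0: mem[0x21..0x24] <- [ff 1f 59 6c]
D1: mem[0x04..0x09] <- [59 6c 89 68 25 29]
D2: mem[0x14..0x18] <- [6c 89 68 25 29]
D3: mem[0x02..0x03] <- [ce c7]
D4: mem[0x1a..0x1f] <- [68 25 29 59 6c 89]
query mem[0x1b]=0x25, mem[0x19]=0xdb, mem[0x09]=0x29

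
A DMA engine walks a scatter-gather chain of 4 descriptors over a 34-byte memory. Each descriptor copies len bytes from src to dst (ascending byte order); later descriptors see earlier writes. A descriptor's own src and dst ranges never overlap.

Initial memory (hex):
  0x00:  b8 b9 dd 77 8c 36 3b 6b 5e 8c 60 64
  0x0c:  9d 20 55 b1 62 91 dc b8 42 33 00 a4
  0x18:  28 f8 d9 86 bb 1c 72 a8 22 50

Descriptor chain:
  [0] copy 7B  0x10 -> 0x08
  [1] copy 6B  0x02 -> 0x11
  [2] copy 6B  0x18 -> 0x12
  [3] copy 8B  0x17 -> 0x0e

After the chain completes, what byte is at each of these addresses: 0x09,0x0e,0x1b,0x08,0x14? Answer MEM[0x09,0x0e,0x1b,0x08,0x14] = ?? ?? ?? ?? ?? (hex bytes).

MEM[0x09,0x0e,0x1b,0x08,0x14] = 91 1c 86 62 1c

  after D0: wrote 7B at 0x08 = 6291dcb8423300
  after D1: wrote 6B at 0x11 = dd778c363b6b
  after D2: wrote 6B at 0x12 = 28f8d986bb1c
  after D3: wrote 8B at 0x0e = 1c28f8d986bb1c72
query mem[0x09]=0x91, mem[0x0e]=0x1c, mem[0x1b]=0x86, mem[0x08]=0x62, mem[0x14]=0x1c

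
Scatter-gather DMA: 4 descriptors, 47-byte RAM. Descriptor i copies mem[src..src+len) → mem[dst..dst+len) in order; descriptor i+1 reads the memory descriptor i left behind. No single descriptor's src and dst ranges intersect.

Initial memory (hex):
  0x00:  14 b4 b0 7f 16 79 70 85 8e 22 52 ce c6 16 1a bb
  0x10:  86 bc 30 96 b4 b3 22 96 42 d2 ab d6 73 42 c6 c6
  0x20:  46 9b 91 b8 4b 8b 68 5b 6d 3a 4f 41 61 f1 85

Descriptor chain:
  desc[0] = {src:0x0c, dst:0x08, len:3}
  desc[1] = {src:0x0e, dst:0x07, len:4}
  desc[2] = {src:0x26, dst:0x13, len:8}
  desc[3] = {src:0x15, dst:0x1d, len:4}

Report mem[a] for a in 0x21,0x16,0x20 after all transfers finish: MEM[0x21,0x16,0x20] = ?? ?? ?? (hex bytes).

#0 dst[0x08+3] := {0xc6,0x16,0x1a}
#1 dst[0x07+4] := {0x1a,0xbb,0x86,0xbc}
#2 dst[0x13+8] := {0x68,0x5b,0x6d,0x3a,0x4f,0x41,0x61,0xf1}
#3 dst[0x1d+4] := {0x6d,0x3a,0x4f,0x41}
query mem[0x21]=0x9b, mem[0x16]=0x3a, mem[0x20]=0x41

MEM[0x21,0x16,0x20] = 9b 3a 41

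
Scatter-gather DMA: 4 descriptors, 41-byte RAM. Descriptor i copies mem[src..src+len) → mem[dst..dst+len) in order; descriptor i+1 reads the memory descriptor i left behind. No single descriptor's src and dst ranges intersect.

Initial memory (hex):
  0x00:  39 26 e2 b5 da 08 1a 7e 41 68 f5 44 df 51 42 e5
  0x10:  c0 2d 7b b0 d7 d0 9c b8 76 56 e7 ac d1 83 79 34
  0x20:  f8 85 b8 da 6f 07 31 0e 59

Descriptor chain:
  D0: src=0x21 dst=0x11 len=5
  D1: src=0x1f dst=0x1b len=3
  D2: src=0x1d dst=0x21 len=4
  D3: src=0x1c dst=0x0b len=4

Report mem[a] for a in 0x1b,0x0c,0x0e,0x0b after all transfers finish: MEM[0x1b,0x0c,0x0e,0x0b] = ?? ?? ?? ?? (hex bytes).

D0: mem[0x11..0x15] <- [85 b8 da 6f 07]
D1: mem[0x1b..0x1d] <- [34 f8 85]
D2: mem[0x21..0x24] <- [85 79 34 f8]
D3: mem[0x0b..0x0e] <- [f8 85 79 34]
query mem[0x1b]=0x34, mem[0x0c]=0x85, mem[0x0e]=0x34, mem[0x0b]=0xf8

MEM[0x1b,0x0c,0x0e,0x0b] = 34 85 34 f8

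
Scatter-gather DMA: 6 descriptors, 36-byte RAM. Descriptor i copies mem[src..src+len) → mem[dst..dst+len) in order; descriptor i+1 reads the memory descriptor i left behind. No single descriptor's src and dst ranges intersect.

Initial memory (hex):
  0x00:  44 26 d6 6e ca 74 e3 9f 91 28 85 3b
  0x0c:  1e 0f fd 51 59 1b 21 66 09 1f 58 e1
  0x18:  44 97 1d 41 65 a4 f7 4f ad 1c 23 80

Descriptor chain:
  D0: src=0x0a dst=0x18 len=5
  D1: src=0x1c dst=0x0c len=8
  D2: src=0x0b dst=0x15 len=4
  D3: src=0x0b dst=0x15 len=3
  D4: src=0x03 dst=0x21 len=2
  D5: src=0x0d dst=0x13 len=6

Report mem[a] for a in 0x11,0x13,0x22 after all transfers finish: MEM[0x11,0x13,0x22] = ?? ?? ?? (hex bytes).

#0 dst[0x18+5] := {0x85,0x3b,0x1e,0x0f,0xfd}
#1 dst[0x0c+8] := {0xfd,0xa4,0xf7,0x4f,0xad,0x1c,0x23,0x80}
#2 dst[0x15+4] := {0x3b,0xfd,0xa4,0xf7}
#3 dst[0x15+3] := {0x3b,0xfd,0xa4}
#4 dst[0x21+2] := {0x6e,0xca}
#5 dst[0x13+6] := {0xa4,0xf7,0x4f,0xad,0x1c,0x23}
query mem[0x11]=0x1c, mem[0x13]=0xa4, mem[0x22]=0xca

MEM[0x11,0x13,0x22] = 1c a4 ca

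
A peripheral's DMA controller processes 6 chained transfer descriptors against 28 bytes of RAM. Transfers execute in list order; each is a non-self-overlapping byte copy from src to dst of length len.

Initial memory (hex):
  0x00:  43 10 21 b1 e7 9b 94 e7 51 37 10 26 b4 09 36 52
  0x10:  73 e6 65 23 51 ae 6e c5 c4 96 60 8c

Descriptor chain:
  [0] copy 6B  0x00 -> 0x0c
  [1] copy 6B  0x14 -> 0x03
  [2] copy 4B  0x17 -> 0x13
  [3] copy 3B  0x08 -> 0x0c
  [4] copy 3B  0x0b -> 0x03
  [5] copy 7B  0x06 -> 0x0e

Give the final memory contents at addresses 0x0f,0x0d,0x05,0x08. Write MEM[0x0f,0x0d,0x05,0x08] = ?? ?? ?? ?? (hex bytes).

#0 dst[0x0c+6] := {0x43,0x10,0x21,0xb1,0xe7,0x9b}
#1 dst[0x03+6] := {0x51,0xae,0x6e,0xc5,0xc4,0x96}
#2 dst[0x13+4] := {0xc5,0xc4,0x96,0x60}
#3 dst[0x0c+3] := {0x96,0x37,0x10}
#4 dst[0x03+3] := {0x26,0x96,0x37}
#5 dst[0x0e+7] := {0xc5,0xc4,0x96,0x37,0x10,0x26,0x96}
query mem[0x0f]=0xc4, mem[0x0d]=0x37, mem[0x05]=0x37, mem[0x08]=0x96

MEM[0x0f,0x0d,0x05,0x08] = c4 37 37 96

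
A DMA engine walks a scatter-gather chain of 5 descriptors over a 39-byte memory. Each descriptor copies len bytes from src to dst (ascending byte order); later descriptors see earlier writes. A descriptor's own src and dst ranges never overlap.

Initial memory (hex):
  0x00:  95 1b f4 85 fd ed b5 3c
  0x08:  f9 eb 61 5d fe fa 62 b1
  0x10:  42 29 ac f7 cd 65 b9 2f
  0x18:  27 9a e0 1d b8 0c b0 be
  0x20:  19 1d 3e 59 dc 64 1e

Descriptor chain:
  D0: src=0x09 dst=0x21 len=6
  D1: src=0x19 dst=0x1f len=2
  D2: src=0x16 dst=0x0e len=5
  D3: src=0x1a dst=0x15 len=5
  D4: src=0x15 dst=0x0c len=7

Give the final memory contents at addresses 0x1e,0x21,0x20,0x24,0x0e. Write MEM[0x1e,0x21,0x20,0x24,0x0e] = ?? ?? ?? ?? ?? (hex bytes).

MEM[0x1e,0x21,0x20,0x24,0x0e] = b0 eb e0 fe b8

#0 dst[0x21+6] := {0xeb,0x61,0x5d,0xfe,0xfa,0x62}
#1 dst[0x1f+2] := {0x9a,0xe0}
#2 dst[0x0e+5] := {0xb9,0x2f,0x27,0x9a,0xe0}
#3 dst[0x15+5] := {0xe0,0x1d,0xb8,0x0c,0xb0}
#4 dst[0x0c+7] := {0xe0,0x1d,0xb8,0x0c,0xb0,0xe0,0x1d}
query mem[0x1e]=0xb0, mem[0x21]=0xeb, mem[0x20]=0xe0, mem[0x24]=0xfe, mem[0x0e]=0xb8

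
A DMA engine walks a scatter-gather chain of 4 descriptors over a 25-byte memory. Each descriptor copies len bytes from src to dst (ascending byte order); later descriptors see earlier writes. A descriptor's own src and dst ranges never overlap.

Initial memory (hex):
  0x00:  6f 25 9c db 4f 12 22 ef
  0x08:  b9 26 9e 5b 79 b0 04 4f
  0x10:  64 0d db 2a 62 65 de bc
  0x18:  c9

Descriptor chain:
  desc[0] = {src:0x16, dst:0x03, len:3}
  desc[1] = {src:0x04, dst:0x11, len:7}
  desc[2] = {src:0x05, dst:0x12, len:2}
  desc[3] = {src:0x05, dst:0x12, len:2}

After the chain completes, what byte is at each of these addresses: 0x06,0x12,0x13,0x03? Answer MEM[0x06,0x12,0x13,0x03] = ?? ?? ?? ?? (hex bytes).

  after D0: wrote 3B at 0x03 = debcc9
  after D1: wrote 7B at 0x11 = bcc922efb9269e
  after D2: wrote 2B at 0x12 = c922
  after D3: wrote 2B at 0x12 = c922
query mem[0x06]=0x22, mem[0x12]=0xc9, mem[0x13]=0x22, mem[0x03]=0xde

MEM[0x06,0x12,0x13,0x03] = 22 c9 22 de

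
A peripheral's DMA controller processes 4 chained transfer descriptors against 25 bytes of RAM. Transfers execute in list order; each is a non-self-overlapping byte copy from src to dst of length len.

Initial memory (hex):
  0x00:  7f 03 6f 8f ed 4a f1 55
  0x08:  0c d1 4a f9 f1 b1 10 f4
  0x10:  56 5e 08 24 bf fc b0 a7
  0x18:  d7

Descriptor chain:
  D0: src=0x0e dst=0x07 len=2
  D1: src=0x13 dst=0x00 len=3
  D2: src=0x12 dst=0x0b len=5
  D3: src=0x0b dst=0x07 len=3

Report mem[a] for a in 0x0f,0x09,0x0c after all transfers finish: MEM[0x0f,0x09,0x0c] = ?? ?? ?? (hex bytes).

MEM[0x0f,0x09,0x0c] = b0 bf 24

#0 dst[0x07+2] := {0x10,0xf4}
#1 dst[0x00+3] := {0x24,0xbf,0xfc}
#2 dst[0x0b+5] := {0x08,0x24,0xbf,0xfc,0xb0}
#3 dst[0x07+3] := {0x08,0x24,0xbf}
query mem[0x0f]=0xb0, mem[0x09]=0xbf, mem[0x0c]=0x24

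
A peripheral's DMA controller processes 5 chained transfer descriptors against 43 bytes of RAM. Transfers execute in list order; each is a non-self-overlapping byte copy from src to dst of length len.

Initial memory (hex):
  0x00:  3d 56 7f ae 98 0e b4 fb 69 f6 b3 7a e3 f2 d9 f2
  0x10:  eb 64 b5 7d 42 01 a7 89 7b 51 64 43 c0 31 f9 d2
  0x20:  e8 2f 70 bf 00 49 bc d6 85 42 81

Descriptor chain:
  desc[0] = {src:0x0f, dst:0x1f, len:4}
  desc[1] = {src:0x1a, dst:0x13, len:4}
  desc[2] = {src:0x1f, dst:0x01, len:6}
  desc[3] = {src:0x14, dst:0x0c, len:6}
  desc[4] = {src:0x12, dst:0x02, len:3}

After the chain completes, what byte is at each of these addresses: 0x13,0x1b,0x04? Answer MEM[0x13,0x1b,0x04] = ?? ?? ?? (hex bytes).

MEM[0x13,0x1b,0x04] = 64 43 43

[0] 0x0f->0x1f len=4 : f2 eb 64 b5
[1] 0x1a->0x13 len=4 : 64 43 c0 31
[2] 0x1f->0x01 len=6 : f2 eb 64 b5 bf 00
[3] 0x14->0x0c len=6 : 43 c0 31 89 7b 51
[4] 0x12->0x02 len=3 : b5 64 43
query mem[0x13]=0x64, mem[0x1b]=0x43, mem[0x04]=0x43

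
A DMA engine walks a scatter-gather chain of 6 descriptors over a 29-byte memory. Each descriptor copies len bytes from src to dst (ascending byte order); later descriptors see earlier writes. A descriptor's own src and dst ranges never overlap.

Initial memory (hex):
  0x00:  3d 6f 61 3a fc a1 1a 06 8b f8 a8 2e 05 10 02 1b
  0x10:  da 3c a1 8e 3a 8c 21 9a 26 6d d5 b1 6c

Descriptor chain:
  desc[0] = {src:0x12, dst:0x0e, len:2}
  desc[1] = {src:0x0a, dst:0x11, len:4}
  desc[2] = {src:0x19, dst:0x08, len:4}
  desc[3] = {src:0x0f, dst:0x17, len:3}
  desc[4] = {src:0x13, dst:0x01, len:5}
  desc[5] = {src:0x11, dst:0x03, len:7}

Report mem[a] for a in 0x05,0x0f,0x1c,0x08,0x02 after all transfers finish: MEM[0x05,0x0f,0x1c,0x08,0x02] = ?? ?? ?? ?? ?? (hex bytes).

MEM[0x05,0x0f,0x1c,0x08,0x02] = 05 8e 6c 21 10

  after D0: wrote 2B at 0x0e = a18e
  after D1: wrote 4B at 0x11 = a82e0510
  after D2: wrote 4B at 0x08 = 6dd5b16c
  after D3: wrote 3B at 0x17 = 8edaa8
  after D4: wrote 5B at 0x01 = 05108c218e
  after D5: wrote 7B at 0x03 = a82e05108c218e
query mem[0x05]=0x05, mem[0x0f]=0x8e, mem[0x1c]=0x6c, mem[0x08]=0x21, mem[0x02]=0x10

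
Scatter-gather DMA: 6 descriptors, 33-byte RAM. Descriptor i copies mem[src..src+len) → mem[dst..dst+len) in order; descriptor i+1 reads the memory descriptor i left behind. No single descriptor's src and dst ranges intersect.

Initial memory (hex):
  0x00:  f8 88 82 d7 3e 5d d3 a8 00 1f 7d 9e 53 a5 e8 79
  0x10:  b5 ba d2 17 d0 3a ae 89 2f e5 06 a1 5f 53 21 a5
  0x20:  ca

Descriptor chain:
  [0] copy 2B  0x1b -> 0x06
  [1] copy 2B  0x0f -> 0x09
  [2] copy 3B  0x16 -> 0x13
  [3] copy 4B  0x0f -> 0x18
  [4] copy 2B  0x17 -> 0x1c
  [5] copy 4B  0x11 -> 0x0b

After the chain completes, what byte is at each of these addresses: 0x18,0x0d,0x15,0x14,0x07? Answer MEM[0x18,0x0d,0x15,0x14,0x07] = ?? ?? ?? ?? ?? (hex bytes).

#0 dst[0x06+2] := {0xa1,0x5f}
#1 dst[0x09+2] := {0x79,0xb5}
#2 dst[0x13+3] := {0xae,0x89,0x2f}
#3 dst[0x18+4] := {0x79,0xb5,0xba,0xd2}
#4 dst[0x1c+2] := {0x89,0x79}
#5 dst[0x0b+4] := {0xba,0xd2,0xae,0x89}
query mem[0x18]=0x79, mem[0x0d]=0xae, mem[0x15]=0x2f, mem[0x14]=0x89, mem[0x07]=0x5f

MEM[0x18,0x0d,0x15,0x14,0x07] = 79 ae 2f 89 5f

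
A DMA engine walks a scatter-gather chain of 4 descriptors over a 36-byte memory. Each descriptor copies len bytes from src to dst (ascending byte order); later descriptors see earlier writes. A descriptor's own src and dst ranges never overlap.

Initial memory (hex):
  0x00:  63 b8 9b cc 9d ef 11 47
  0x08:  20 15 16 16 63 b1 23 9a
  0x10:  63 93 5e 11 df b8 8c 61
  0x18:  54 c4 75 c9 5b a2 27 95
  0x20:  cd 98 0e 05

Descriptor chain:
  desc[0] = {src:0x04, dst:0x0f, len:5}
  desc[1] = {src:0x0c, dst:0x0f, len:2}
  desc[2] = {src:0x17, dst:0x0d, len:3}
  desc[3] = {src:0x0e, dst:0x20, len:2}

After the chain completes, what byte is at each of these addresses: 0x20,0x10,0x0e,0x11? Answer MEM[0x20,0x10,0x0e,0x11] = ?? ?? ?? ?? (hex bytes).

  after D0: wrote 5B at 0x0f = 9def114720
  after D1: wrote 2B at 0x0f = 63b1
  after D2: wrote 3B at 0x0d = 6154c4
  after D3: wrote 2B at 0x20 = 54c4
query mem[0x20]=0x54, mem[0x10]=0xb1, mem[0x0e]=0x54, mem[0x11]=0x11

MEM[0x20,0x10,0x0e,0x11] = 54 b1 54 11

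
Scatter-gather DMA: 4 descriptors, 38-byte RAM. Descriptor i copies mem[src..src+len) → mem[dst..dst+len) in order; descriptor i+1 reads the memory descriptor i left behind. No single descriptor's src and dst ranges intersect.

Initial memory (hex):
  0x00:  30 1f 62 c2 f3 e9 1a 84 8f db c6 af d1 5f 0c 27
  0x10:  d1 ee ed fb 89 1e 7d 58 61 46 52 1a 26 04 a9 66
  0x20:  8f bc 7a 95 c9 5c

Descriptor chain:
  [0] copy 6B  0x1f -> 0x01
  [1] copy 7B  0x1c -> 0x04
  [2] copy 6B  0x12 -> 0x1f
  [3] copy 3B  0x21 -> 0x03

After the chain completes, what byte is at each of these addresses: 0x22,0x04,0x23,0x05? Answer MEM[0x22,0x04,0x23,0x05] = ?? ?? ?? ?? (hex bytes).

[0] 0x1f->0x01 len=6 : 66 8f bc 7a 95 c9
[1] 0x1c->0x04 len=7 : 26 04 a9 66 8f bc 7a
[2] 0x12->0x1f len=6 : ed fb 89 1e 7d 58
[3] 0x21->0x03 len=3 : 89 1e 7d
query mem[0x22]=0x1e, mem[0x04]=0x1e, mem[0x23]=0x7d, mem[0x05]=0x7d

MEM[0x22,0x04,0x23,0x05] = 1e 1e 7d 7d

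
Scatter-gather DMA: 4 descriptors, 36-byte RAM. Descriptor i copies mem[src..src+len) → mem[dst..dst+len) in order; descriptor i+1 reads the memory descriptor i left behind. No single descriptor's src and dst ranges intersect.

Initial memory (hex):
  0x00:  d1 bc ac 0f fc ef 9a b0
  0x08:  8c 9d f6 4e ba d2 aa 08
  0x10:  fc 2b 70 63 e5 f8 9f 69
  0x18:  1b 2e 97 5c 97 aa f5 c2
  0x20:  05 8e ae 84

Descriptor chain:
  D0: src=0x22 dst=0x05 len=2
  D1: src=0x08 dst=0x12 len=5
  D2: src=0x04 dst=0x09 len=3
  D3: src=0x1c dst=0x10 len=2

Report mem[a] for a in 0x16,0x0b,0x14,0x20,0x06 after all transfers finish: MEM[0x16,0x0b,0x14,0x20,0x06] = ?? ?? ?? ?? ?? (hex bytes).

D0: mem[0x05..0x06] <- [ae 84]
D1: mem[0x12..0x16] <- [8c 9d f6 4e ba]
D2: mem[0x09..0x0b] <- [fc ae 84]
D3: mem[0x10..0x11] <- [97 aa]
query mem[0x16]=0xba, mem[0x0b]=0x84, mem[0x14]=0xf6, mem[0x20]=0x05, mem[0x06]=0x84

MEM[0x16,0x0b,0x14,0x20,0x06] = ba 84 f6 05 84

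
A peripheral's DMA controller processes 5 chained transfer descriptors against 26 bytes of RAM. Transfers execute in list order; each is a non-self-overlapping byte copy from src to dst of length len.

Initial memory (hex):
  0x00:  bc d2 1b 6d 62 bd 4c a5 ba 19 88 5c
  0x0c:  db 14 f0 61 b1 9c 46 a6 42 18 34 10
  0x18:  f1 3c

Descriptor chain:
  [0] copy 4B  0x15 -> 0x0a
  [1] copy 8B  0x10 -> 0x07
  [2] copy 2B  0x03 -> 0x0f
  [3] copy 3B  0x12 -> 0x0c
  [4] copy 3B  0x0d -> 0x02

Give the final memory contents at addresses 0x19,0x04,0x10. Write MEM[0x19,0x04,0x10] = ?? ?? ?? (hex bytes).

MEM[0x19,0x04,0x10] = 3c 6d 62

[0] 0x15->0x0a len=4 : 18 34 10 f1
[1] 0x10->0x07 len=8 : b1 9c 46 a6 42 18 34 10
[2] 0x03->0x0f len=2 : 6d 62
[3] 0x12->0x0c len=3 : 46 a6 42
[4] 0x0d->0x02 len=3 : a6 42 6d
query mem[0x19]=0x3c, mem[0x04]=0x6d, mem[0x10]=0x62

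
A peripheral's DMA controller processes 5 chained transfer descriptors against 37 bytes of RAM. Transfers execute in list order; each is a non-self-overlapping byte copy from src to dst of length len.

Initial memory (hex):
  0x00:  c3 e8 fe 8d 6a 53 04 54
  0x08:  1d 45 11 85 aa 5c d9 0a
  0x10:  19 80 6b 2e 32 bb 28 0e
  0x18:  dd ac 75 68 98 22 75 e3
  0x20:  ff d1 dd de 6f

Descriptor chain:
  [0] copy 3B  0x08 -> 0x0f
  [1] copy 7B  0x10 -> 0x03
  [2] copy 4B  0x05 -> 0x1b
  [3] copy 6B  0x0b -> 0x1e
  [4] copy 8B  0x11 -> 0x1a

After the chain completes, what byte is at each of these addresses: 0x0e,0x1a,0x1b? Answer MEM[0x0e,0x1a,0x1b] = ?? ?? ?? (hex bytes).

MEM[0x0e,0x1a,0x1b] = d9 11 6b

D0: mem[0x0f..0x11] <- [1d 45 11]
D1: mem[0x03..0x09] <- [45 11 6b 2e 32 bb 28]
D2: mem[0x1b..0x1e] <- [6b 2e 32 bb]
D3: mem[0x1e..0x23] <- [85 aa 5c d9 1d 45]
D4: mem[0x1a..0x21] <- [11 6b 2e 32 bb 28 0e dd]
query mem[0x0e]=0xd9, mem[0x1a]=0x11, mem[0x1b]=0x6b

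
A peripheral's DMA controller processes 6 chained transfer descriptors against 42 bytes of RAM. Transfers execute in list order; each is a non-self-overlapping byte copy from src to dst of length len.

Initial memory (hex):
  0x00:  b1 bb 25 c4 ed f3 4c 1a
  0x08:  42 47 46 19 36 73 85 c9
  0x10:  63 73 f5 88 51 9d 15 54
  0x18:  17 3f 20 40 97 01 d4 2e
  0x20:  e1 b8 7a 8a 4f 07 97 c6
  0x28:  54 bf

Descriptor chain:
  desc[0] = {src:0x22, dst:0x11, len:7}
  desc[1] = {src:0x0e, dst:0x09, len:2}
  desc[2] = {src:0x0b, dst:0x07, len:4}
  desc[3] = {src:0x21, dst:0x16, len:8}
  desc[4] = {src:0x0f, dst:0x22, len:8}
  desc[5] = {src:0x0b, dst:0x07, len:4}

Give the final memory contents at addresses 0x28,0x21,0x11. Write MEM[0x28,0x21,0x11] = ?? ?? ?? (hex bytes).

  after D0: wrote 7B at 0x11 = 7a8a4f0797c654
  after D1: wrote 2B at 0x09 = 85c9
  after D2: wrote 4B at 0x07 = 19367385
  after D3: wrote 8B at 0x16 = b87a8a4f0797c654
  after D4: wrote 8B at 0x22 = c9637a8a4f0797b8
  after D5: wrote 4B at 0x07 = 19367385
query mem[0x28]=0x97, mem[0x21]=0xb8, mem[0x11]=0x7a

MEM[0x28,0x21,0x11] = 97 b8 7a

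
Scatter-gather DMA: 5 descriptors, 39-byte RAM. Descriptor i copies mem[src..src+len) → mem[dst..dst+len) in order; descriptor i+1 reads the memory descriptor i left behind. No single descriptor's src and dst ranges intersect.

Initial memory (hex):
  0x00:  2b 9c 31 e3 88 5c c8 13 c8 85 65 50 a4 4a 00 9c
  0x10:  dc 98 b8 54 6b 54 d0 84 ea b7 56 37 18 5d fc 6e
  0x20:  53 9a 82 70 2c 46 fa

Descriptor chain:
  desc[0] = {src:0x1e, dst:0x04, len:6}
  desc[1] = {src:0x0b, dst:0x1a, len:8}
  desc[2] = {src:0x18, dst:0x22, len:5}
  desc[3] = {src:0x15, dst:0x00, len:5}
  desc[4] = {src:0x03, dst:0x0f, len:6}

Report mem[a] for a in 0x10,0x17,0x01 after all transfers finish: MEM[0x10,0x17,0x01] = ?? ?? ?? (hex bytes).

#0 dst[0x04+6] := {0xfc,0x6e,0x53,0x9a,0x82,0x70}
#1 dst[0x1a+8] := {0x50,0xa4,0x4a,0x00,0x9c,0xdc,0x98,0xb8}
#2 dst[0x22+5] := {0xea,0xb7,0x50,0xa4,0x4a}
#3 dst[0x00+5] := {0x54,0xd0,0x84,0xea,0xb7}
#4 dst[0x0f+6] := {0xea,0xb7,0x6e,0x53,0x9a,0x82}
query mem[0x10]=0xb7, mem[0x17]=0x84, mem[0x01]=0xd0

MEM[0x10,0x17,0x01] = b7 84 d0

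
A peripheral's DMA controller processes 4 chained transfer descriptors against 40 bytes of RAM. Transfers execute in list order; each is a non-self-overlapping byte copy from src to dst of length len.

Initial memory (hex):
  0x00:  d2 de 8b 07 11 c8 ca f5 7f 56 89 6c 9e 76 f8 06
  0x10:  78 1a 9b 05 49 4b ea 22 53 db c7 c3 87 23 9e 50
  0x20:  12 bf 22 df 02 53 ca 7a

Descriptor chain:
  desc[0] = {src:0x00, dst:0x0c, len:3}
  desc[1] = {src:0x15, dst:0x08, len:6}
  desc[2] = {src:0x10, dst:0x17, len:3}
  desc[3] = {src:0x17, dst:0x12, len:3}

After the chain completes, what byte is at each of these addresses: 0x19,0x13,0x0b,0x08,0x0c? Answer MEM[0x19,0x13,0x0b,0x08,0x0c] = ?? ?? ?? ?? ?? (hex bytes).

MEM[0x19,0x13,0x0b,0x08,0x0c] = 9b 1a 53 4b db

#0 dst[0x0c+3] := {0xd2,0xde,0x8b}
#1 dst[0x08+6] := {0x4b,0xea,0x22,0x53,0xdb,0xc7}
#2 dst[0x17+3] := {0x78,0x1a,0x9b}
#3 dst[0x12+3] := {0x78,0x1a,0x9b}
query mem[0x19]=0x9b, mem[0x13]=0x1a, mem[0x0b]=0x53, mem[0x08]=0x4b, mem[0x0c]=0xdb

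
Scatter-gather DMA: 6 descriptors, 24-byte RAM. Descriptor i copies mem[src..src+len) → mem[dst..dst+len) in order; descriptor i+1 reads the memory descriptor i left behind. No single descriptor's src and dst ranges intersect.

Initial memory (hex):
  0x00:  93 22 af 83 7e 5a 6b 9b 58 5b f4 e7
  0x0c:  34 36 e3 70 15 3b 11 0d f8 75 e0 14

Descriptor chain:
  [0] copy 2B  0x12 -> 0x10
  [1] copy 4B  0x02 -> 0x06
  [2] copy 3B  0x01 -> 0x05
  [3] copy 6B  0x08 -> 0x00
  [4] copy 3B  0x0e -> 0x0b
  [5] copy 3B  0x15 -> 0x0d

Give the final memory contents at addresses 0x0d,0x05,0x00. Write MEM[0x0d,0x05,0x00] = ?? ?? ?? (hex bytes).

#0 dst[0x10+2] := {0x11,0x0d}
#1 dst[0x06+4] := {0xaf,0x83,0x7e,0x5a}
#2 dst[0x05+3] := {0x22,0xaf,0x83}
#3 dst[0x00+6] := {0x7e,0x5a,0xf4,0xe7,0x34,0x36}
#4 dst[0x0b+3] := {0xe3,0x70,0x11}
#5 dst[0x0d+3] := {0x75,0xe0,0x14}
query mem[0x0d]=0x75, mem[0x05]=0x36, mem[0x00]=0x7e

MEM[0x0d,0x05,0x00] = 75 36 7e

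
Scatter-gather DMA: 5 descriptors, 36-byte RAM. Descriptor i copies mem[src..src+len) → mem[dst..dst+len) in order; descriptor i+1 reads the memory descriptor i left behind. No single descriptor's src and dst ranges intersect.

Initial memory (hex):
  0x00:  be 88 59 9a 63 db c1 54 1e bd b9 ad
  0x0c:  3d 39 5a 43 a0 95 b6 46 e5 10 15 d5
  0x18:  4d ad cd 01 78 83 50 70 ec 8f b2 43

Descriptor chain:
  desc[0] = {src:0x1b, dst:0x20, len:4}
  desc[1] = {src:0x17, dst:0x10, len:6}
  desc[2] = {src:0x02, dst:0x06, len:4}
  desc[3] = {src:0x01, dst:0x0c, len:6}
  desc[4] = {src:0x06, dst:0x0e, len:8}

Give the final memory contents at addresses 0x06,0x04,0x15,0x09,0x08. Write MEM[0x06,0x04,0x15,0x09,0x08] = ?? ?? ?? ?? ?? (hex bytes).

MEM[0x06,0x04,0x15,0x09,0x08] = 59 63 59 db 63

#0 dst[0x20+4] := {0x01,0x78,0x83,0x50}
#1 dst[0x10+6] := {0xd5,0x4d,0xad,0xcd,0x01,0x78}
#2 dst[0x06+4] := {0x59,0x9a,0x63,0xdb}
#3 dst[0x0c+6] := {0x88,0x59,0x9a,0x63,0xdb,0x59}
#4 dst[0x0e+8] := {0x59,0x9a,0x63,0xdb,0xb9,0xad,0x88,0x59}
query mem[0x06]=0x59, mem[0x04]=0x63, mem[0x15]=0x59, mem[0x09]=0xdb, mem[0x08]=0x63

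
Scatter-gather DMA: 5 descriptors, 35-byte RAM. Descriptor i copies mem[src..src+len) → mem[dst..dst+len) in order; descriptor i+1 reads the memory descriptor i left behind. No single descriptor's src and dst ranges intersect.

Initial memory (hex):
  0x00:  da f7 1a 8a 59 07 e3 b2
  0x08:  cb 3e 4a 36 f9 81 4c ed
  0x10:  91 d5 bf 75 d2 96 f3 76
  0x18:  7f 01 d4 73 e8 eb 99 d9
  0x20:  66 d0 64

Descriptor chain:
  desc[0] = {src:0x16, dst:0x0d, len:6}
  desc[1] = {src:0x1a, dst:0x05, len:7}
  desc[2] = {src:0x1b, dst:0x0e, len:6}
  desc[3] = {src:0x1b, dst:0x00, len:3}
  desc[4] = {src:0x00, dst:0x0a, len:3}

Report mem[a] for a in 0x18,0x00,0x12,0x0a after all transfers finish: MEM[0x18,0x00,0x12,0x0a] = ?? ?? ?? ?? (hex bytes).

MEM[0x18,0x00,0x12,0x0a] = 7f 73 d9 73

[0] 0x16->0x0d len=6 : f3 76 7f 01 d4 73
[1] 0x1a->0x05 len=7 : d4 73 e8 eb 99 d9 66
[2] 0x1b->0x0e len=6 : 73 e8 eb 99 d9 66
[3] 0x1b->0x00 len=3 : 73 e8 eb
[4] 0x00->0x0a len=3 : 73 e8 eb
query mem[0x18]=0x7f, mem[0x00]=0x73, mem[0x12]=0xd9, mem[0x0a]=0x73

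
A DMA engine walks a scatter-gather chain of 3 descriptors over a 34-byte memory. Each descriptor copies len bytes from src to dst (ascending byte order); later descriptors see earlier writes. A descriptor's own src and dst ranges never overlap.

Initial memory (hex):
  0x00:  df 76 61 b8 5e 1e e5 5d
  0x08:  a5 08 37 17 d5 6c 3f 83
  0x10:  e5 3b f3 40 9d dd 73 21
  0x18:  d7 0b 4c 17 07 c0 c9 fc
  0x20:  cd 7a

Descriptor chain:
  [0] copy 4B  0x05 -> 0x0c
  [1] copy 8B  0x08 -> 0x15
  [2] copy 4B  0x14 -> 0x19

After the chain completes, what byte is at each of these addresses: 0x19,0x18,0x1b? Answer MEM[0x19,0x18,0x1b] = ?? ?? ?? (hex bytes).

MEM[0x19,0x18,0x1b] = 9d 17 08

#0 dst[0x0c+4] := {0x1e,0xe5,0x5d,0xa5}
#1 dst[0x15+8] := {0xa5,0x08,0x37,0x17,0x1e,0xe5,0x5d,0xa5}
#2 dst[0x19+4] := {0x9d,0xa5,0x08,0x37}
query mem[0x19]=0x9d, mem[0x18]=0x17, mem[0x1b]=0x08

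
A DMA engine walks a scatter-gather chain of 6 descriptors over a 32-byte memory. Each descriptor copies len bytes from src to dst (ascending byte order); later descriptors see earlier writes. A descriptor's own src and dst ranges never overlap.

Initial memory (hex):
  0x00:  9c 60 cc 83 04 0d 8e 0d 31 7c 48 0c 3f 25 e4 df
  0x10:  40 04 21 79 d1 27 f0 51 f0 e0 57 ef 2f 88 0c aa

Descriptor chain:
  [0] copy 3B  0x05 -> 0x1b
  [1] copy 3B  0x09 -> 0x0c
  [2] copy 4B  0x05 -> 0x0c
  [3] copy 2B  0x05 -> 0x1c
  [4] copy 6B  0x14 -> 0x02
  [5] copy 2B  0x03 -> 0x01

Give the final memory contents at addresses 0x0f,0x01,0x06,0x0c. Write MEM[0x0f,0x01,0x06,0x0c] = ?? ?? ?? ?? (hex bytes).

MEM[0x0f,0x01,0x06,0x0c] = 31 27 f0 0d

[0] 0x05->0x1b len=3 : 0d 8e 0d
[1] 0x09->0x0c len=3 : 7c 48 0c
[2] 0x05->0x0c len=4 : 0d 8e 0d 31
[3] 0x05->0x1c len=2 : 0d 8e
[4] 0x14->0x02 len=6 : d1 27 f0 51 f0 e0
[5] 0x03->0x01 len=2 : 27 f0
query mem[0x0f]=0x31, mem[0x01]=0x27, mem[0x06]=0xf0, mem[0x0c]=0x0d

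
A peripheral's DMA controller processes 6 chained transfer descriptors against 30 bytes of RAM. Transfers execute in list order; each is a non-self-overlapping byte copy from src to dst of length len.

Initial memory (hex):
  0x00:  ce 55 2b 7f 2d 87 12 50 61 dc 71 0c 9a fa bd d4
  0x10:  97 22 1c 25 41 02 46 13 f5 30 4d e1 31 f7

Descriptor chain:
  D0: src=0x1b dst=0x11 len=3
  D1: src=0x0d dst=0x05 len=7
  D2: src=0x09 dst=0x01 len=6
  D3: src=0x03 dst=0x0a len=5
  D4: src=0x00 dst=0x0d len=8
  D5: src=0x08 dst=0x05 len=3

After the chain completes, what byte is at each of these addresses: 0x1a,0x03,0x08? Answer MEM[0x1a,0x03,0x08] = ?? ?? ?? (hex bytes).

  after D0: wrote 3B at 0x11 = e131f7
  after D1: wrote 7B at 0x05 = fabdd497e131f7
  after D2: wrote 6B at 0x01 = e131f79afabd
  after D3: wrote 5B at 0x0a = f79afabdd4
  after D4: wrote 8B at 0x0d = cee131f79afabdd4
  after D5: wrote 3B at 0x05 = 97e1f7
query mem[0x1a]=0x4d, mem[0x03]=0xf7, mem[0x08]=0x97

MEM[0x1a,0x03,0x08] = 4d f7 97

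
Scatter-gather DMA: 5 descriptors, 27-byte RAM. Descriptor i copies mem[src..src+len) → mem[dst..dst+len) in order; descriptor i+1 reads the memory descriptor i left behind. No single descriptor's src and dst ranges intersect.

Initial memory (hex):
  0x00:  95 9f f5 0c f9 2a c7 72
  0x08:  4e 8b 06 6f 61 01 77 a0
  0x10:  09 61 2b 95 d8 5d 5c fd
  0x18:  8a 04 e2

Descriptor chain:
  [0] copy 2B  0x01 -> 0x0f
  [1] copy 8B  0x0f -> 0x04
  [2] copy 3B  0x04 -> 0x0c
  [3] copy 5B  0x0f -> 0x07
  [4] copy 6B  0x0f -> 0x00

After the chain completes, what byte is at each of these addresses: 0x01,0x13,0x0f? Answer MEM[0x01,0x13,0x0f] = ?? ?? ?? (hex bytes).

  after D0: wrote 2B at 0x0f = 9ff5
  after D1: wrote 8B at 0x04 = 9ff5612b95d85d5c
  after D2: wrote 3B at 0x0c = 9ff561
  after D3: wrote 5B at 0x07 = 9ff5612b95
  after D4: wrote 6B at 0x00 = 9ff5612b95d8
query mem[0x01]=0xf5, mem[0x13]=0x95, mem[0x0f]=0x9f

MEM[0x01,0x13,0x0f] = f5 95 9f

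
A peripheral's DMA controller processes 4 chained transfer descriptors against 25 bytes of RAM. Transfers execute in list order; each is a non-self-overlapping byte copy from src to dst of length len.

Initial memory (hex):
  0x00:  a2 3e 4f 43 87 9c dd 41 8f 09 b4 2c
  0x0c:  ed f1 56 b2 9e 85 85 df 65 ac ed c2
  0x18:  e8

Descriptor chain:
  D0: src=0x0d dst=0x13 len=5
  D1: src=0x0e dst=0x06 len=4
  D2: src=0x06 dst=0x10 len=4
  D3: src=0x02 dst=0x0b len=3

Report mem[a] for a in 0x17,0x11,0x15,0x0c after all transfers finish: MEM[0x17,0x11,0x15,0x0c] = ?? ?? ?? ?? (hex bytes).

[0] 0x0d->0x13 len=5 : f1 56 b2 9e 85
[1] 0x0e->0x06 len=4 : 56 b2 9e 85
[2] 0x06->0x10 len=4 : 56 b2 9e 85
[3] 0x02->0x0b len=3 : 4f 43 87
query mem[0x17]=0x85, mem[0x11]=0xb2, mem[0x15]=0xb2, mem[0x0c]=0x43

MEM[0x17,0x11,0x15,0x0c] = 85 b2 b2 43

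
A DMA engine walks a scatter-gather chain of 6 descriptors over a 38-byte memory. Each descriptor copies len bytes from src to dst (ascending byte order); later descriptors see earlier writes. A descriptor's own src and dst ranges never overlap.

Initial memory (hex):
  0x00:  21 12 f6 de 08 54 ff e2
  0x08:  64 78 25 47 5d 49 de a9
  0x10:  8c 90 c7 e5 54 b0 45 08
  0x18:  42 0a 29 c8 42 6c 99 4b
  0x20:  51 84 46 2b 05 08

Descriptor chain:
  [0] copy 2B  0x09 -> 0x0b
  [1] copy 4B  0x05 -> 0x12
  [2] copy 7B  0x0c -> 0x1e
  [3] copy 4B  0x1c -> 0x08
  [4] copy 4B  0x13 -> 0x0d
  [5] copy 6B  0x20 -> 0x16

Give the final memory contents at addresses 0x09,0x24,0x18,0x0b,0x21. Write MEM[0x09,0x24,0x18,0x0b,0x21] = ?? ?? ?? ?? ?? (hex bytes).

D0: mem[0x0b..0x0c] <- [78 25]
D1: mem[0x12..0x15] <- [54 ff e2 64]
D2: mem[0x1e..0x24] <- [25 49 de a9 8c 90 54]
D3: mem[0x08..0x0b] <- [42 6c 25 49]
D4: mem[0x0d..0x10] <- [ff e2 64 45]
D5: mem[0x16..0x1b] <- [de a9 8c 90 54 08]
query mem[0x09]=0x6c, mem[0x24]=0x54, mem[0x18]=0x8c, mem[0x0b]=0x49, mem[0x21]=0xa9

MEM[0x09,0x24,0x18,0x0b,0x21] = 6c 54 8c 49 a9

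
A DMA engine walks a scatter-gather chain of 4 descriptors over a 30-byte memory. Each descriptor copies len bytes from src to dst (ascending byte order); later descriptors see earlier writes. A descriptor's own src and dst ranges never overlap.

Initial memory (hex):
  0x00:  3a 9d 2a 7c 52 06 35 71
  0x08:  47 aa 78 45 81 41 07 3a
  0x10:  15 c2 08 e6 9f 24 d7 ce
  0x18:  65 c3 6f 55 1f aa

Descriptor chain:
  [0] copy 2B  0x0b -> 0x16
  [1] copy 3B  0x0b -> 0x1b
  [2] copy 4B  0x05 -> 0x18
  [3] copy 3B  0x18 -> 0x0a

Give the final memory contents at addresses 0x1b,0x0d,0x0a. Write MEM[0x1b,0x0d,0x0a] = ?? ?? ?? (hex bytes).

[0] 0x0b->0x16 len=2 : 45 81
[1] 0x0b->0x1b len=3 : 45 81 41
[2] 0x05->0x18 len=4 : 06 35 71 47
[3] 0x18->0x0a len=3 : 06 35 71
query mem[0x1b]=0x47, mem[0x0d]=0x41, mem[0x0a]=0x06

MEM[0x1b,0x0d,0x0a] = 47 41 06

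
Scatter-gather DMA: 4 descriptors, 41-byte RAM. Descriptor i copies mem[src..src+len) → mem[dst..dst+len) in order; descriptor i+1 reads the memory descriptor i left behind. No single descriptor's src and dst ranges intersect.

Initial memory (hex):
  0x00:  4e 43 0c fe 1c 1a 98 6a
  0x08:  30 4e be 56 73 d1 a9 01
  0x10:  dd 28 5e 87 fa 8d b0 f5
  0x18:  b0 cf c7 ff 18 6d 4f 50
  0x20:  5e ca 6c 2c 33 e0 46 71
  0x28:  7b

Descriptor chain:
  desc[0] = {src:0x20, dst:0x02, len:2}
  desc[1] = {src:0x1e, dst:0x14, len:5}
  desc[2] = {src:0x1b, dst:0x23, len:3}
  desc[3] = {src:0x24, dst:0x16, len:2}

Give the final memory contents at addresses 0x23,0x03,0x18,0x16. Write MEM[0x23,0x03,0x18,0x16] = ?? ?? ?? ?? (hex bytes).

MEM[0x23,0x03,0x18,0x16] = ff ca 6c 18

[0] 0x20->0x02 len=2 : 5e ca
[1] 0x1e->0x14 len=5 : 4f 50 5e ca 6c
[2] 0x1b->0x23 len=3 : ff 18 6d
[3] 0x24->0x16 len=2 : 18 6d
query mem[0x23]=0xff, mem[0x03]=0xca, mem[0x18]=0x6c, mem[0x16]=0x18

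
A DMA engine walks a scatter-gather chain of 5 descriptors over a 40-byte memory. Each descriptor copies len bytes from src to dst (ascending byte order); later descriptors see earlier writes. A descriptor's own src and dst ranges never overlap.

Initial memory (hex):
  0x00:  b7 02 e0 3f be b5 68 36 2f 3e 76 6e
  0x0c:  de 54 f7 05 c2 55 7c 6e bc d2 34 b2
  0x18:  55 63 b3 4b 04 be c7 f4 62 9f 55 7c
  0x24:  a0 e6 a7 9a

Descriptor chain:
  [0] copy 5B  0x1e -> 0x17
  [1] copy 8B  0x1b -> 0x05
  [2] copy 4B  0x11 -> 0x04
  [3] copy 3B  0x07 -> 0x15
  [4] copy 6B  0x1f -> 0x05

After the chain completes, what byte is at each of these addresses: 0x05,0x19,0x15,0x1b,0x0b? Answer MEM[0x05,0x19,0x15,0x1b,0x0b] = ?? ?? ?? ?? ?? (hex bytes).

MEM[0x05,0x19,0x15,0x1b,0x0b] = f4 62 bc 55 9f

D0: mem[0x17..0x1b] <- [c7 f4 62 9f 55]
D1: mem[0x05..0x0c] <- [55 04 be c7 f4 62 9f 55]
D2: mem[0x04..0x07] <- [55 7c 6e bc]
D3: mem[0x15..0x17] <- [bc c7 f4]
D4: mem[0x05..0x0a] <- [f4 62 9f 55 7c a0]
query mem[0x05]=0xf4, mem[0x19]=0x62, mem[0x15]=0xbc, mem[0x1b]=0x55, mem[0x0b]=0x9f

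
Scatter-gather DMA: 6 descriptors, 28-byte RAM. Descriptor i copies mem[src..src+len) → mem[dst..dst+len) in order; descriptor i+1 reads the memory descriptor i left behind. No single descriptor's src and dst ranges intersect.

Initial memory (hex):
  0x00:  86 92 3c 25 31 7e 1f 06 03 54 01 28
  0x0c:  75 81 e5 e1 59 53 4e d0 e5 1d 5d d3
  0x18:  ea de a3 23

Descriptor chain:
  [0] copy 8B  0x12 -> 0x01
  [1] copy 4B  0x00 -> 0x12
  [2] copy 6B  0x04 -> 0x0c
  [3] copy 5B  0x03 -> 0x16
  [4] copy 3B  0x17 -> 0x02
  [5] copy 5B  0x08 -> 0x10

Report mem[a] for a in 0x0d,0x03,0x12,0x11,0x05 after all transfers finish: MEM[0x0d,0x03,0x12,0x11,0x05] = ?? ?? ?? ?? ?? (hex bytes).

MEM[0x0d,0x03,0x12,0x11,0x05] = 5d 5d 01 54 5d

  after D0: wrote 8B at 0x01 = 4ed0e51d5dd3eade
  after D1: wrote 4B at 0x12 = 864ed0e5
  after D2: wrote 6B at 0x0c = 1d5dd3eade54
  after D3: wrote 5B at 0x16 = e51d5dd3ea
  after D4: wrote 3B at 0x02 = 1d5dd3
  after D5: wrote 5B at 0x10 = de5401281d
query mem[0x0d]=0x5d, mem[0x03]=0x5d, mem[0x12]=0x01, mem[0x11]=0x54, mem[0x05]=0x5d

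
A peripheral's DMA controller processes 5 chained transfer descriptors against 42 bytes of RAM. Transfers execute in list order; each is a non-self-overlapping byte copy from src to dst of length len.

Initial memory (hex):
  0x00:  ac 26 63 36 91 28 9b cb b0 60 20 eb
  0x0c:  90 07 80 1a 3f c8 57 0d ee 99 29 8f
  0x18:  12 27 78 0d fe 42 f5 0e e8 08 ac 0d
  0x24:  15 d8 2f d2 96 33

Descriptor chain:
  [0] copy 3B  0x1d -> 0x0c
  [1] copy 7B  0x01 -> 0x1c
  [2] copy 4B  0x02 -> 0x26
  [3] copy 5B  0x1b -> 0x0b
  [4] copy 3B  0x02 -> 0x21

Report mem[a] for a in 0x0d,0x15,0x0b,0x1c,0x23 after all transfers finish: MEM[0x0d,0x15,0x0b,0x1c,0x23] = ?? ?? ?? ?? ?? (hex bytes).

MEM[0x0d,0x15,0x0b,0x1c,0x23] = 63 99 0d 26 91

[0] 0x1d->0x0c len=3 : 42 f5 0e
[1] 0x01->0x1c len=7 : 26 63 36 91 28 9b cb
[2] 0x02->0x26 len=4 : 63 36 91 28
[3] 0x1b->0x0b len=5 : 0d 26 63 36 91
[4] 0x02->0x21 len=3 : 63 36 91
query mem[0x0d]=0x63, mem[0x15]=0x99, mem[0x0b]=0x0d, mem[0x1c]=0x26, mem[0x23]=0x91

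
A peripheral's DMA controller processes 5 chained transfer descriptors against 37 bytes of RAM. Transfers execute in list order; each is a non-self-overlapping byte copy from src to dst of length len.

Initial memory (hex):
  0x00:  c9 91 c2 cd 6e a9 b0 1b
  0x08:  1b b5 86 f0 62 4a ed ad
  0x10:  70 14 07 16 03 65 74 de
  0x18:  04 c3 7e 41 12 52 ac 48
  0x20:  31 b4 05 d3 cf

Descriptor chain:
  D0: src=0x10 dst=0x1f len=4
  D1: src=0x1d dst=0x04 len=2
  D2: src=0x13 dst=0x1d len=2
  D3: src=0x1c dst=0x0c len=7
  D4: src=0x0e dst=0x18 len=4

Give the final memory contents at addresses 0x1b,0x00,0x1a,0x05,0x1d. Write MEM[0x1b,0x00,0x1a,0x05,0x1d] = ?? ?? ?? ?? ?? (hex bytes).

[0] 0x10->0x1f len=4 : 70 14 07 16
[1] 0x1d->0x04 len=2 : 52 ac
[2] 0x13->0x1d len=2 : 16 03
[3] 0x1c->0x0c len=7 : 12 16 03 70 14 07 16
[4] 0x0e->0x18 len=4 : 03 70 14 07
query mem[0x1b]=0x07, mem[0x00]=0xc9, mem[0x1a]=0x14, mem[0x05]=0xac, mem[0x1d]=0x16

MEM[0x1b,0x00,0x1a,0x05,0x1d] = 07 c9 14 ac 16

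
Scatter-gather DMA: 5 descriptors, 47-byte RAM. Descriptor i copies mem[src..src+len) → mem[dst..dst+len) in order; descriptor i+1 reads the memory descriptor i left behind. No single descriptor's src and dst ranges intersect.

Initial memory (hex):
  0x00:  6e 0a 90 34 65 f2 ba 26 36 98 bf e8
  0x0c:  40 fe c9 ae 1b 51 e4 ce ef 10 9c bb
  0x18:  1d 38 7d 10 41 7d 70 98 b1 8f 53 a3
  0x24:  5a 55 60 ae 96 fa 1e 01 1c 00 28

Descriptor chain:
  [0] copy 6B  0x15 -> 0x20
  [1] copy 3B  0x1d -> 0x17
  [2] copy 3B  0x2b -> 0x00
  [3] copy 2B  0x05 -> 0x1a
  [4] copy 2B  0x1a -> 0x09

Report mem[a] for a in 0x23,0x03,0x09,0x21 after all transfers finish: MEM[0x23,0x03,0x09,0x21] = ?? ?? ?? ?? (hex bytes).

MEM[0x23,0x03,0x09,0x21] = 1d 34 f2 9c

  after D0: wrote 6B at 0x20 = 109cbb1d387d
  after D1: wrote 3B at 0x17 = 7d7098
  after D2: wrote 3B at 0x00 = 011c00
  after D3: wrote 2B at 0x1a = f2ba
  after D4: wrote 2B at 0x09 = f2ba
query mem[0x23]=0x1d, mem[0x03]=0x34, mem[0x09]=0xf2, mem[0x21]=0x9c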